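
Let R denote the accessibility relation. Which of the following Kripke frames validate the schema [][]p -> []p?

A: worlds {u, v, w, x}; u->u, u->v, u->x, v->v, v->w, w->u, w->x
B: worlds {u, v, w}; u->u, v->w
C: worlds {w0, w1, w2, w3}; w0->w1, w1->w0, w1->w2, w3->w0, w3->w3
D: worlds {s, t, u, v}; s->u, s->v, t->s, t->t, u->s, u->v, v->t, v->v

The schema corresponds to density: forall x forall y (Rxy -> exists z (Rxz & Rzy)).
A: satisfies the condition.
B: fails — Rvw but no z with Rvz and Rzw.
C: fails — Rw1w2 but no z with Rw1z and Rzw2.
D: fails — Rus but no z with Ruz and Rzs.

A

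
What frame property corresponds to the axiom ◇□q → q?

Equivalently (dual form): q → □◇q.
Suppose q→□◇q is valid. Take Rxy and set V(q)={x}. Then q at x, so □◇q at x, so ◇q at y, so some z with Ryz has q; z=x, i.e. Ryx.
The converse is a direct semantic check.
Frame condition: ∀x ∀y (Rxy → Ryx).

symmetry: ∀x ∀y (Rxy → Ryx)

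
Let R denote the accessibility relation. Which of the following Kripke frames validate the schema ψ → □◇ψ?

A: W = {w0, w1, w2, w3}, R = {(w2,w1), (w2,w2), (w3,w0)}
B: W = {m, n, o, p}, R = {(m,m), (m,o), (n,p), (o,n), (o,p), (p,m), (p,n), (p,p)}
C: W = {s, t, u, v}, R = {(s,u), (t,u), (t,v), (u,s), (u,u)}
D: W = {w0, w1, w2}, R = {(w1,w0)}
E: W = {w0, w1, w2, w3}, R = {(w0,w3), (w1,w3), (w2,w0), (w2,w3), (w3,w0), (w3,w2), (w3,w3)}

This is the axiom for symmetry; its first-order frame correspondent is ∀x ∀y (Rxy → Ryx).
A: fails — Rw3w0 but not Rw0w3.
B: fails — Ron but not Rno.
C: fails — Rtv but not Rvt.
D: fails — Rw1w0 but not Rw0w1.
E: fails — Rw1w3 but not Rw3w1.
Valid on no frame.

none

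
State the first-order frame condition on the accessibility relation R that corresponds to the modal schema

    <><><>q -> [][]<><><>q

This is a Sahlqvist (Geach-type) schema ◇^3□^0q → □^2◇^3q.
Minimal-valuation argument: fix x; take any y with xR^3y and any z with xR^2z. Set V(q) to the set of worlds R-reachable from y in exactly 0 steps. Then □^0q holds at y, so the antecedent holds at x; validity forces ◇^3q at z, giving a w with zR^3w and yR^0w.
First-order correspondent: forall x forall y forall z ((x R^3 y & x R^2 z) -> exists w (y = w & z R^3 w)).

forall x forall y forall z ((x R^3 y & x R^2 z) -> exists w (y = w & z R^3 w))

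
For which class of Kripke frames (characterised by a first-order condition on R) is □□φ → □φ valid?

density

Suppose □□φ→□φ is valid. Take Rxy and set V(φ)={w : xR²w}. Then □□φ at x, so □φ at x, so φ at y, i.e. ∃z(Rxz∧Rzy).
The converse is a direct semantic check.
So the correspondent is density.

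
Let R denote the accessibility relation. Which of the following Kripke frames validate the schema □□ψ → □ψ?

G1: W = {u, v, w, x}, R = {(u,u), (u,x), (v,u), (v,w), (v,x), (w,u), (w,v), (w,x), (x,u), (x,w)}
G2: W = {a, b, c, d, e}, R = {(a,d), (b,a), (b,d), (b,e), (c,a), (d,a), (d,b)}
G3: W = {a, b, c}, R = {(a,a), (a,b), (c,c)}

G3

The schema corresponds to density: ∀x ∀y (Rxy → ∃z (Rxz ∧ Rzy)).
G1: fails — Rxw but no z with Rxz and Rzw.
G2: fails — Rbe but no z with Rbz and Rze.
G3: ✓.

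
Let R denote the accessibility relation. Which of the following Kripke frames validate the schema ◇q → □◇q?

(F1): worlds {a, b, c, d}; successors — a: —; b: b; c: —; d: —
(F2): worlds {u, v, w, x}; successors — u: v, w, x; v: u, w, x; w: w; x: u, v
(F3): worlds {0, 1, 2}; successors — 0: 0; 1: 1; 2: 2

Frame correspondent (Sahlqvist): ∀x ∀y ∀z (Rxy ∧ Rxz → Ryz) — i.e. the Euclidean property.
(F1): holds.
(F2): fails — Ruv and Ruv but not Rvv.
(F3): holds.
Valid on: (F1), (F3).

(F1), (F3)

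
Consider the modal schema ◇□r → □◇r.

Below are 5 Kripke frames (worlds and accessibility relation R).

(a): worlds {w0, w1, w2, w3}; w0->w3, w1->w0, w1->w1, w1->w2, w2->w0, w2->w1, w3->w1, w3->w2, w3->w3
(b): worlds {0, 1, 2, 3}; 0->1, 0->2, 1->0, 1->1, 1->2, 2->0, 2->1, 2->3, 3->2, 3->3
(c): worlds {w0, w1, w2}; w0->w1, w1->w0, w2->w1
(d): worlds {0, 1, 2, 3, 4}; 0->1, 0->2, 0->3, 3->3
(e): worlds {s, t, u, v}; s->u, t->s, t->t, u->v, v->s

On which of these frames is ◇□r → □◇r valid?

(b), (c)

This is the axiom for convergence; its first-order frame correspondent is ∀x ∀y ∀z (Rxy ∧ Rxz → ∃w (Ryw ∧ Rzw)).
(a): fails — Rw1w2 and Rw1w0 but w2 and w0 have no common successor.
(b): satisfies the condition.
(c): satisfies the condition.
(d): fails — R01 and R01 but 1 and 1 have no common successor.
(e): fails — Rts and Rtt but s and t have no common successor.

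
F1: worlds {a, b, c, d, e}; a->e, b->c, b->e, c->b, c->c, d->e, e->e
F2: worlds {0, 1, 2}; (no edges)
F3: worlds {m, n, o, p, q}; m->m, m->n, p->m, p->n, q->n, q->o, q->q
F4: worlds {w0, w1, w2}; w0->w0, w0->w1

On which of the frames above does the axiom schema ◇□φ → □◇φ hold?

This is the axiom for convergence; its first-order frame correspondent is ∀x ∀y ∀z (Rxy ∧ Rxz → ∃w (Ryw ∧ Rzw)).
F1: fails — Rbc and Rbe but c and e have no common successor.
F2: ✓.
F3: fails — Rmm and Rmn but m and n have no common successor.
F4: fails — Rw0w1 and Rw0w1 but w1 and w1 have no common successor.

F2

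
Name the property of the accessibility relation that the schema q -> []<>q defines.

Suppose q→□◇q is valid. Take Rxy and set V(q)={x}. Then q at x, so □◇q at x, so ◇q at y, so some z with Ryz has q; z=x, i.e. Ryx.
Conversely, on a frame with symmetry the schema holds at every world under every valuation.
So the correspondent is symmetry.

Symmetry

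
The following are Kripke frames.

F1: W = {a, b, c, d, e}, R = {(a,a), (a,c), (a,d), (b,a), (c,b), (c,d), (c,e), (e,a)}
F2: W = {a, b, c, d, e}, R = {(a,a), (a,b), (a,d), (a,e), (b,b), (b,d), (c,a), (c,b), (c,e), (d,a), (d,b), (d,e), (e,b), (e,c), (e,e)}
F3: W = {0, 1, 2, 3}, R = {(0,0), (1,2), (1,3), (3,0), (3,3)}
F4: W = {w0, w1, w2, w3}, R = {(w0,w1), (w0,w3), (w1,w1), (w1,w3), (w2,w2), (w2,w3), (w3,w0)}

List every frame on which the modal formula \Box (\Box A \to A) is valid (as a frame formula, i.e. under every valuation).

This is the axiom for shift-reflexivity; its first-order frame correspondent is \forall x \forall y (Rxy \to Ryy).
F1: fails — Rcd but not Rdd.
F2: fails — Rec but not Rcc.
F3: fails — R12 but not R22.
F4: fails — Rw1w3 but not Rw3w3.
Valid on no frame.

none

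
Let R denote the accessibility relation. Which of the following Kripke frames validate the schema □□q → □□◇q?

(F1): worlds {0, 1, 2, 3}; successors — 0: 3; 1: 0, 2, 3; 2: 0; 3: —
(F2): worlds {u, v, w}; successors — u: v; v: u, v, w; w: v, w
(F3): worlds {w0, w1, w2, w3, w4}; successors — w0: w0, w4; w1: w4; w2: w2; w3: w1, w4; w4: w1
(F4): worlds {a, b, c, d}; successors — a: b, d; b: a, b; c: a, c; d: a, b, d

The schema corresponds to a generalized confluence (Geach) condition: ∀x ∀z (xR²z → ∃w (xR²w ∧ zRw)).
(F1): fails — 1R²3 but no w with 1R²w and 3Rw.
(F2): condition met.
(F3): fails — w1R²w1 but no w with w1R²w and w1Rw.
(F4): condition met.

(F2), (F4)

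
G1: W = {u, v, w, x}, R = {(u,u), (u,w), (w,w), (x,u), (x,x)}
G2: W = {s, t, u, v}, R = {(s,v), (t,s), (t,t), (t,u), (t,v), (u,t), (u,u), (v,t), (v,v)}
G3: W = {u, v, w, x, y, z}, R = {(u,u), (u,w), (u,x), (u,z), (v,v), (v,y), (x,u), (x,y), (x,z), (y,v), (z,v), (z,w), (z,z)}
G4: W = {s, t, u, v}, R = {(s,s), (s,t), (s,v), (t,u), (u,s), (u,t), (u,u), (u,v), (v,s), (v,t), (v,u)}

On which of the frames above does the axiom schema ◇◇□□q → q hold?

G4

The schema corresponds to a generalized confluence (Geach) condition: ∀x ∀y (xR²y → ∃w (yR²w ∧ x = w)).
G1: fails — uR²w but no t with wR²t and u=t.
G2: fails — uR²s but no w with sR²w and u=w.
G3: fails — uR²v but no t with vR²t and u=t.
G4: holds.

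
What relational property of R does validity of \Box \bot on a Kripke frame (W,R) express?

□⊥ is valid iff no world has any successor (otherwise □⊥ fails at any world with one).

Emptiness of R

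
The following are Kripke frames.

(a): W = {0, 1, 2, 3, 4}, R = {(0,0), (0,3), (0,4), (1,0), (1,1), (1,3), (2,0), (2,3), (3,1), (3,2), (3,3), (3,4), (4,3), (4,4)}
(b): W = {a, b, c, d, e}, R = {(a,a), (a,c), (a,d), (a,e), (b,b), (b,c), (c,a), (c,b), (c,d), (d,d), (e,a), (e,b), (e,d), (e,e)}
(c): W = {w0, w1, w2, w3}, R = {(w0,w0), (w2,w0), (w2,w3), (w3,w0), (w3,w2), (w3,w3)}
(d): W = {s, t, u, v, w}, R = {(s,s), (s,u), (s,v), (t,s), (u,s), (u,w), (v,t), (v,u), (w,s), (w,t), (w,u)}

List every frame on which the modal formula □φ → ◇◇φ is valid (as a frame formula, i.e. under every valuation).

(a), (b)

Frame correspondent (Sahlqvist): ∀x ∃w (xRw ∧ xR²w) — i.e. a generalized confluence (Geach) condition.
(a): satisfies the condition.
(b): satisfies the condition.
(c): fails — at w1 but no w with w1Rw and w1R²w.
(d): fails — at v but no w* with vRw* and vR²w*.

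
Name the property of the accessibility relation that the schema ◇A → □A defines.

partial functionality

Suppose ◇A→□A is valid. Take Rxy, Rxz and set V(A)={y}. Then ◇A at x, so □A at x, so A at z, i.e. z=y.
Conversely, on a frame with partial functionality the schema holds at every world under every valuation.
Frame condition: ∀x ∀y ∀z (Rxy ∧ Rxz → y = z).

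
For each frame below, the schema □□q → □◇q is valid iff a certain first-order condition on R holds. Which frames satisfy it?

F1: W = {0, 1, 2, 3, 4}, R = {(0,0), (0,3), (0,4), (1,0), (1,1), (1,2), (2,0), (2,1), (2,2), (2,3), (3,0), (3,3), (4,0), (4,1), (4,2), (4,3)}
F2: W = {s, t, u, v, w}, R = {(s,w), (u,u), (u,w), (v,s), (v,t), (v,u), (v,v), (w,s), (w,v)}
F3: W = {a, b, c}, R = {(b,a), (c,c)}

Frame correspondent (Sahlqvist): ∀x ∀z (xRz → ∃w (xR²w ∧ zRw)) — i.e. a generalized confluence (Geach) condition.
F1: condition met.
F2: fails — vRt but no w* with vR²w* and tRw*.
F3: fails — bRa but no w with bR²w and aRw.
Valid on: F1.

F1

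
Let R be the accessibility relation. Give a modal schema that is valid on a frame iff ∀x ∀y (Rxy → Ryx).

s → □◇s

The condition is symmetry. The B schema s → □◇s defines it.
Suppose s→□◇s is valid. Take Rxy and set V(s)={x}. Then s at x, so □◇s at x, so ◇s at y, so some z with Ryz has s; z=x, i.e. Ryx.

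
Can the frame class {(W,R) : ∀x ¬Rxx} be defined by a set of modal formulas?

Not definable by any modal formula

Modal frame validity is preserved under surjective bounded morphisms.
The 2-cycle (worlds w0,w1 with w0→w1→w0) is irreflexive, and the map sending every world to a single reflexive point • is a surjective bounded morphism (forth: every edge maps to (•,•); back: every world has a successor). So any modal formula valid on the 2-cycle is also valid on the reflexive point, which is not irreflexive.
So the class is not modally definable.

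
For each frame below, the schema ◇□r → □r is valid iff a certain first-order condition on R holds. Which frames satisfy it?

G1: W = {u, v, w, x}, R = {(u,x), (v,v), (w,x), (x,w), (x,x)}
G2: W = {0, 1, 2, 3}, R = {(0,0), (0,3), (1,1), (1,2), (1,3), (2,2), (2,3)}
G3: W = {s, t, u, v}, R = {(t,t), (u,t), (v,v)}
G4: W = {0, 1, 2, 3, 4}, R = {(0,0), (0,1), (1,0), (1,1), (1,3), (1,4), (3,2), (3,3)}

G3

Frame correspondent (Sahlqvist): ∀x ∀y ∀z (Rxy ∧ Rxz → Ryz) — i.e. the Euclidean property.
G1: fails — Rxw and Rxw but not Rww.
G2: fails — R03 and R00 but not R30.
G3: condition met.
G4: fails — R10 and R14 but not R04.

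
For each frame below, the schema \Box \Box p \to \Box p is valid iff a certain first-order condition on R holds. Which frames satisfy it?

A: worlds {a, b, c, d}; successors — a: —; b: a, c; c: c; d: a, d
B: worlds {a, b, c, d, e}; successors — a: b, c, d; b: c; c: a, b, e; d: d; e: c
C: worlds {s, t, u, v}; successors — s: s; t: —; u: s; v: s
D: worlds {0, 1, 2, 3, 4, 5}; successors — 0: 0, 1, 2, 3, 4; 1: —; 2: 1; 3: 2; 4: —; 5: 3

C

This is the axiom for density; its first-order frame correspondent is \forall x \forall y (Rxy \to \exists z (Rxz \wedge Rzy)).
A: fails — Rba but no z with Rbz and Rza.
B: fails — Rbc but no z with Rbz and Rzc.
C: condition met.
D: fails — R32 but no z with R3z and Rz2.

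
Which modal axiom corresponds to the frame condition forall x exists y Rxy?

This is seriality; the standard corresponding axiom is D: □s → ◇s.
Suppose □s→◇s is valid. At any x set V(s)=W. Then □s at x, so ◇s at x, so x has a successor.

□s → ◇s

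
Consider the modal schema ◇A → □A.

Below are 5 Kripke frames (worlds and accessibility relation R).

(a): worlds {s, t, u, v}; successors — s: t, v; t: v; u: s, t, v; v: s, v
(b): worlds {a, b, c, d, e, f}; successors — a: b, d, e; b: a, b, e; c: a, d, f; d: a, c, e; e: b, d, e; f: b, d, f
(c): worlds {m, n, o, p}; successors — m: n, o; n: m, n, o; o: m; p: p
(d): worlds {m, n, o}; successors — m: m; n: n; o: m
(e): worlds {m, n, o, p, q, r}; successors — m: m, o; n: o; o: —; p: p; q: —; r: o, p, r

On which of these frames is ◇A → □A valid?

(d)

Frame correspondent (Sahlqvist): ∀x ∀y ∀z (Rxy ∧ Rxz → y = z) — i.e. partial functionality.
(a): fails — s sees both t and v.
(b): fails — a sees both b and d.
(c): fails — m sees both n and o.
(d): ✓.
(e): fails — m sees both m and o.
Valid on: (d).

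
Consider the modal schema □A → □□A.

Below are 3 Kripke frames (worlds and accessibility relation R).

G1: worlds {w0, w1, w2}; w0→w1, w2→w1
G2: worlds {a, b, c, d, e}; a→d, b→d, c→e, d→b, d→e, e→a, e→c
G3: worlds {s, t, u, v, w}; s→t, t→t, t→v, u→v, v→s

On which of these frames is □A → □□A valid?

Frame correspondent (Sahlqvist): ∀x ∀y ∀z (Rxy ∧ Ryz → Rxz) — i.e. transitivity.
G1: satisfies the condition.
G2: fails — Rea and Rad but not Red.
G3: fails — Ruv and Rvs but not Rus.

G1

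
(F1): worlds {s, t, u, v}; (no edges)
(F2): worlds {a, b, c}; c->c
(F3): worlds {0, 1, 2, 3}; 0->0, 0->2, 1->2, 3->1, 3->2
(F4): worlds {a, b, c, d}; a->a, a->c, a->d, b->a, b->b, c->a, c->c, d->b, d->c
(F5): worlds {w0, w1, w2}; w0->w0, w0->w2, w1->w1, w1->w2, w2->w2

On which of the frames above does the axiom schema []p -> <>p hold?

(F4), (F5)

This is the axiom for seriality; its first-order frame correspondent is forall x exists y Rxy.
(F1): fails — world s has no successor.
(F2): fails — world a has no successor.
(F3): fails — world 2 has no successor.
(F4): holds.
(F5): holds.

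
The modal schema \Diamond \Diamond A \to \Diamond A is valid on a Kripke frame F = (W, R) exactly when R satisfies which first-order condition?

This is frame-equivalent to □A → □□A (substitute ¬A for A and contrapose).
Suppose □A→□□A is valid. Take Rxy, Ryz and set V(A)={w : Rxw}. Then □A at x, so □□A at x, so □A at y, so A at z, i.e. Rxz.
The converse is a direct semantic check.
So the correspondent is transitivity.

transitivity: \forall x \forall y \forall z (Rxy \wedge Ryz \to Rxz)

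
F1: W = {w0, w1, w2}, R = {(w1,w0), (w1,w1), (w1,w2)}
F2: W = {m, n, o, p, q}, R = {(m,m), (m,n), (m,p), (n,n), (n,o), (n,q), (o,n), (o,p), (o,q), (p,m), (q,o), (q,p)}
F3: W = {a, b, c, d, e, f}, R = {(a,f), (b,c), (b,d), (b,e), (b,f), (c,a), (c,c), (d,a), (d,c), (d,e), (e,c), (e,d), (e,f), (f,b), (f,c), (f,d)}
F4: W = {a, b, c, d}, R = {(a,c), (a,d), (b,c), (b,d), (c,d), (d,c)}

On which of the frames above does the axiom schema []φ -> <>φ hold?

F2, F3, F4

The schema corresponds to seriality: forall x exists y Rxy.
F1: fails — world w0 has no successor.
F2: ✓.
F3: ✓.
F4: ✓.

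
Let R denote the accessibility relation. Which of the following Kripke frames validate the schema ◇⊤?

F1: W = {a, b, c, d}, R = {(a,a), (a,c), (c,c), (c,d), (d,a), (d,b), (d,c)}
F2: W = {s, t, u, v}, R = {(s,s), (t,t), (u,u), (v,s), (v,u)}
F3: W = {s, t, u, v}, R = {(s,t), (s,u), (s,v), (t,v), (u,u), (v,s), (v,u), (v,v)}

This is the axiom for seriality; its first-order frame correspondent is ∀x ∃y Rxy.
F1: fails — world b has no successor.
F2: ✓.
F3: ✓.
Valid on: F2, F3.

F2, F3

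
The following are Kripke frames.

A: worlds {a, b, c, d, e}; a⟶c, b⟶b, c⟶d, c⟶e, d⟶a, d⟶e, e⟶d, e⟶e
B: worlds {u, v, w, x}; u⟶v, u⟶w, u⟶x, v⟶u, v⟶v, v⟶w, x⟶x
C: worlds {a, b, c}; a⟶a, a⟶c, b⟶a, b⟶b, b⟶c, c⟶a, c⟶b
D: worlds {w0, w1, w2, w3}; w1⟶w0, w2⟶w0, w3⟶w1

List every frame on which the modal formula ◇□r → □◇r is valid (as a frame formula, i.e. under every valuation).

This is the axiom for convergence; its first-order frame correspondent is ∀x ∀y ∀z (Rxy ∧ Rxz → ∃w (Ryw ∧ Rzw)).
A: fails — Rde and Rda but e and a have no common successor.
B: fails — Ruv and Ruw but v and w have no common successor.
C: ✓.
D: fails — Rw1w0 and Rw1w0 but w0 and w0 have no common successor.
Valid on: C.

C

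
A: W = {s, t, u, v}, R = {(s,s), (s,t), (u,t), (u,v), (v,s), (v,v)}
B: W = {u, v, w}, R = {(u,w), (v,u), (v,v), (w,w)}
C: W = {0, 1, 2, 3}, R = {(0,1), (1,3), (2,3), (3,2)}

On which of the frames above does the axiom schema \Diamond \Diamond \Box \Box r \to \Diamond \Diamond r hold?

Frame correspondent (Sahlqvist): \forall x \forall y (x R^2 y \to \exists w (y R^2 w \wedge x R^2 w)) — i.e. a generalized confluence (Geach) condition.
A: fails — sR²t but no w with tR²w and sR²w.
B: condition met.
C: condition met.
Valid on: B, C.

B, C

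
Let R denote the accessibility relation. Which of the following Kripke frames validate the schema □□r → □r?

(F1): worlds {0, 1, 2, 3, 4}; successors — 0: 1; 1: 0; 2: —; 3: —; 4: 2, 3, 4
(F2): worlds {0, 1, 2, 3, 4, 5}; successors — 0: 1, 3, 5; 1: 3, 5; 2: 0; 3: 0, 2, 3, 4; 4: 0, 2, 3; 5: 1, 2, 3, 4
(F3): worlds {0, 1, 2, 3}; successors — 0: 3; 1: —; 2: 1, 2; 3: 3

The schema corresponds to density: ∀x ∀y (Rxy → ∃z (Rxz ∧ Rzy)).
(F1): fails — R10 but no z with R1z and Rz0.
(F2): fails — R20 but no z with R2z and Rz0.
(F3): holds.
Valid on: (F3).

(F3)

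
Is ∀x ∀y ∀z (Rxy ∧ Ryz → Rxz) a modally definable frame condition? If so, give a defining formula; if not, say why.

Yes — defined by □q → □□q

Yes: it is transitivity, defined by the 4 schema □q → □□q.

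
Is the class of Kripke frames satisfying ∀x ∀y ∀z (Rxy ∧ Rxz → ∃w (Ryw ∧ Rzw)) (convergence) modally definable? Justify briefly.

This is a Sahlqvist condition; the .2 axiom ◇□r → □◇r defines it.

Yes, by ◇□r → □◇r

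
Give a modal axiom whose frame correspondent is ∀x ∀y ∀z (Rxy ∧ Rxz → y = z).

A defining formula is ◇s → □s (the CD axiom).

◇s → □s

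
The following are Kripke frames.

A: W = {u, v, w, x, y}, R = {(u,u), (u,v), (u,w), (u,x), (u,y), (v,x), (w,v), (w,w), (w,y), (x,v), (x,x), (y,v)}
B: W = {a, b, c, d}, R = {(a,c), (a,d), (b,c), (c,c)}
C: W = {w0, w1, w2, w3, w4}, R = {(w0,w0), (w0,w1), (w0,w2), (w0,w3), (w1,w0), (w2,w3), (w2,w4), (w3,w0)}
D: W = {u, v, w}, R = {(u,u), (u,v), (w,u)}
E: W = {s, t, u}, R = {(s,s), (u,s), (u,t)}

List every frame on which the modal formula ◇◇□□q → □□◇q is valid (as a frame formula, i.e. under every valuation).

The schema corresponds to a generalized confluence (Geach) condition: ∀x ∀y ∀z ((xR²y ∧ xR²z) → ∃w (yR²w ∧ zRw)).
A: fails — uR²y, uR²w but no t with yR²t and wRt.
B: condition met.
C: fails — w0R²w0, w0R²w4 but no w with w0R²w and w4Rw.
D: fails — uR²u, uR²v but no t with uR²t and vRt.
E: condition met.
Valid on: B, E.

B, E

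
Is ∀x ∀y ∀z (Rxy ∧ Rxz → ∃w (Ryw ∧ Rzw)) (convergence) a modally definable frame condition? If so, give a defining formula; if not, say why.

Yes: it is convergence, defined by the .2 schema ◇□r → □◇r.

Yes — defined by ◇□r → □◇r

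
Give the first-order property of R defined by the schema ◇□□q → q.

∀x ∀y (xRy → ∃w (yR²w ∧ x = w))

This is a Sahlqvist (Geach-type) schema ◇^1□^2q → □^0◇^0q.
Minimal-valuation argument: fix x; take any y with xR^1y and any z with xR^0z. Set V(q) to the set of worlds R-reachable from y in exactly 2 steps. Then □^2q holds at y, so the antecedent holds at x; validity forces ◇^0q at z, giving a w with zR^0w and yR^2w.
First-order correspondent: ∀x ∀y (xRy → ∃w (yR²w ∧ x = w)).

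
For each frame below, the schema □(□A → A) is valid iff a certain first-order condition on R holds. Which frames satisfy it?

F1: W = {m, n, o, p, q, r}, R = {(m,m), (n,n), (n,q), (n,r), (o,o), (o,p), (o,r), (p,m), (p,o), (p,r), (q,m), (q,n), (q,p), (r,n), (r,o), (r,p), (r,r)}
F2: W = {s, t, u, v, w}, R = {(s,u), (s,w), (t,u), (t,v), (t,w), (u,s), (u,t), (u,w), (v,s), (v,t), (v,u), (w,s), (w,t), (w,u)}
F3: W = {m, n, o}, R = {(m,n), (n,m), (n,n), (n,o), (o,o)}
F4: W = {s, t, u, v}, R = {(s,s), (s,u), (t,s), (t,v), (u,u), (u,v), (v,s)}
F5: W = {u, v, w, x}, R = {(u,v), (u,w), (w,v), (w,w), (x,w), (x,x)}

none

This is the axiom for shift-reflexivity; its first-order frame correspondent is ∀x ∀y (Rxy → Ryy).
F1: fails — Rop but not Rpp.
F2: fails — Rwt but not Rtt.
F3: fails — Rnm but not Rmm.
F4: fails — Ruv but not Rvv.
F5: fails — Ruv but not Rvv.
Valid on no frame.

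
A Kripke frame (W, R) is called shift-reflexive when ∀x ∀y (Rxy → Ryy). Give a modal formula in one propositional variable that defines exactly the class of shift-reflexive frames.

This is shift-reflexivity; the standard corresponding axiom is T□: □(□r → r).

□(□r → r)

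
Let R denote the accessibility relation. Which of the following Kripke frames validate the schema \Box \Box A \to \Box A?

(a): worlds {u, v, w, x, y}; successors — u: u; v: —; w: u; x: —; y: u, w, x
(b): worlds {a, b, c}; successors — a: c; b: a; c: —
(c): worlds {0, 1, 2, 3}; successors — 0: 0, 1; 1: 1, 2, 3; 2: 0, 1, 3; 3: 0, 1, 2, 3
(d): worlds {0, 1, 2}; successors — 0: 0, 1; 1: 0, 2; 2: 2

(c), (d)

The schema corresponds to density: \forall x \forall y (Rxy \to \exists z (Rxz \wedge Rzy)).
(a): fails — Ryx but no z with Ryz and Rzx.
(b): fails — Rac but no z with Raz and Rzc.
(c): condition met.
(d): condition met.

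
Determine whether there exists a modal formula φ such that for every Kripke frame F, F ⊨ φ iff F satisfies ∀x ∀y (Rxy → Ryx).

Yes: it is symmetry, defined by the B schema q → □◇q.

Yes — defined by q → □◇q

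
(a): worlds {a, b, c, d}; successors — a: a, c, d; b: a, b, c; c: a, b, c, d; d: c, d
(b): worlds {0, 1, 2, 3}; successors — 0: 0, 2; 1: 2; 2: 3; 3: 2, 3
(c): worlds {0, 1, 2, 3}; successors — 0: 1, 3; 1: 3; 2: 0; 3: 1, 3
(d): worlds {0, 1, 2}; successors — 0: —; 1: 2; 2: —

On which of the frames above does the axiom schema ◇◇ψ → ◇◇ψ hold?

(a), (b), (c), (d)

The schema corresponds to a generalized confluence (Geach) condition: ∀x ∀y (xR²y → ∃w (y = w ∧ xR²w)).
(a): ✓.
(b): ✓.
(c): ✓.
(d): ✓.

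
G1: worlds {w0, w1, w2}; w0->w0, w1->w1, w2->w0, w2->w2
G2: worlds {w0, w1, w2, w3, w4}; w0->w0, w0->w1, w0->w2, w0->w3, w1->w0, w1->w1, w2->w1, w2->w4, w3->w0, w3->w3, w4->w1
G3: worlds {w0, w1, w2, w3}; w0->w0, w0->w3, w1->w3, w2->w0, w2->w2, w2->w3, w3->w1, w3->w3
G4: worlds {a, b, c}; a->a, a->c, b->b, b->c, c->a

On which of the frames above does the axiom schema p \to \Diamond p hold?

Frame correspondent (Sahlqvist): \forall x Rxx — i.e. reflexivity.
G1: condition met.
G2: fails — world w2 does not see itself.
G3: fails — world w1 does not see itself.
G4: fails — world c does not see itself.
Valid on: G1.

G1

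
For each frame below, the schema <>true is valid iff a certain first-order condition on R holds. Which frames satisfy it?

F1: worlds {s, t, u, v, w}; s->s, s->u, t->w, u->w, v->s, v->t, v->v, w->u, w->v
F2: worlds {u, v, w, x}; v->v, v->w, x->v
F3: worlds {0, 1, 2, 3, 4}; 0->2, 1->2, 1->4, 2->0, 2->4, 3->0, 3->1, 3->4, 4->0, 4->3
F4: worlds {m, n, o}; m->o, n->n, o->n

F1, F3, F4

Frame correspondent (Sahlqvist): forall x exists y Rxy — i.e. seriality.
F1: holds.
F2: fails — world u has no successor.
F3: holds.
F4: holds.
Valid on: F1, F3, F4.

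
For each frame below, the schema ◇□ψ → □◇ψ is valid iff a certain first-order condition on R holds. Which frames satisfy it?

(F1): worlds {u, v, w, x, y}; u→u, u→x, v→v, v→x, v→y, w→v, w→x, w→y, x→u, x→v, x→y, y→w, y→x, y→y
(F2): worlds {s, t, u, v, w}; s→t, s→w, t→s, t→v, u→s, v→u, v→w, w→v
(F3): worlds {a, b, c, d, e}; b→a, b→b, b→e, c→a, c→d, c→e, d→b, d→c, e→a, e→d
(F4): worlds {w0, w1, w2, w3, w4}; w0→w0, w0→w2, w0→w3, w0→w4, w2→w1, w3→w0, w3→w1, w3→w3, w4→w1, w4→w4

(F1)

The schema corresponds to convergence: ∀x ∀y ∀z (Rxy ∧ Rxz → ∃w (Ryw ∧ Rzw)).
(F1): ✓.
(F2): fails — Rvw and Rvu but w and u have no common successor.
(F3): fails — Rbb and Rba but b and a have no common successor.
(F4): fails — Rw0w2 and Rw0w0 but w2 and w0 have no common successor.
Valid on: (F1).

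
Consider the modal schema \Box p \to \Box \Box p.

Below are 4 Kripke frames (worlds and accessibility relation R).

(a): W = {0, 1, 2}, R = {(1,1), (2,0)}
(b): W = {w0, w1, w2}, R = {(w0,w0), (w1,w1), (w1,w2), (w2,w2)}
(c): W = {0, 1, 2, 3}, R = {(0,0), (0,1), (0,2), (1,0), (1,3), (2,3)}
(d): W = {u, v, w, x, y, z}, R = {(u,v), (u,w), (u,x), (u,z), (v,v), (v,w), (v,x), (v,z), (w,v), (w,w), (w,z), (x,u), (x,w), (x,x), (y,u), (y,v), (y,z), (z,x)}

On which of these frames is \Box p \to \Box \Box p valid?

This is the axiom for transitivity; its first-order frame correspondent is \forall x \forall y \forall z (Rxy \wedge Ryz \to Rxz).
(a): ✓.
(b): ✓.
(c): fails — R10 and R02 but not R12.
(d): fails — Rxw and Rwv but not Rxv.

(a), (b)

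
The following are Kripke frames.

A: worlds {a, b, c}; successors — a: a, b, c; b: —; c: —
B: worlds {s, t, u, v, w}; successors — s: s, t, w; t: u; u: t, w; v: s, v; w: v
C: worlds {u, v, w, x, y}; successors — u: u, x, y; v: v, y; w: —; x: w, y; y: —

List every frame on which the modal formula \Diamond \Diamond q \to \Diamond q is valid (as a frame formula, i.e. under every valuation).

A

Frame correspondent (Sahlqvist): \forall x \forall y \forall z (Rxy \wedge Ryz \to Rxz) — i.e. transitivity.
A: condition met.
B: fails — Ruw and Rwv but not Ruv.
C: fails — Rux and Rxw but not Ruw.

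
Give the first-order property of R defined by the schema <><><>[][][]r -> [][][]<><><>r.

This is a Sahlqvist (Geach-type) schema ◇^3□^3r → □^3◇^3r.
First-order correspondent: forall x forall y forall z ((x R^3 y & x R^3 z) -> exists w (y R^3 w & z R^3 w)).

forall x forall y forall z ((x R^3 y & x R^3 z) -> exists w (y R^3 w & z R^3 w))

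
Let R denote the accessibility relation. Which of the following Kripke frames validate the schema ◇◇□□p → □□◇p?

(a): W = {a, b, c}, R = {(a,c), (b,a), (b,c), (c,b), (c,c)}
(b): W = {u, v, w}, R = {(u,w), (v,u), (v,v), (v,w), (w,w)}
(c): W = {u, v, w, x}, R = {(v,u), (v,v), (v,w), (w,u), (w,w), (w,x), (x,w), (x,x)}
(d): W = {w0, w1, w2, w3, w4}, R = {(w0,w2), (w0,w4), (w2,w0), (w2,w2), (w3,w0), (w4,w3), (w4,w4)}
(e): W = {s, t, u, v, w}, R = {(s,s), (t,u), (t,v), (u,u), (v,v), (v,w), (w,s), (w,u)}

(a), (b)

This is the axiom for a generalized confluence (Geach) condition; its first-order frame correspondent is ∀x ∀y ∀z ((xR²y ∧ xR²z) → ∃w (yR²w ∧ zRw)).
(a): satisfies the condition.
(b): satisfies the condition.
(c): fails — vR²u, vR²u but no t with uR²t and uRt.
(d): fails — w0R²w3, w0R²w3 but no w with w3R²w and w3Rw.
(e): fails — tR²u, tR²v but no w* with uR²w* and vRw*.
Valid on: (a), (b).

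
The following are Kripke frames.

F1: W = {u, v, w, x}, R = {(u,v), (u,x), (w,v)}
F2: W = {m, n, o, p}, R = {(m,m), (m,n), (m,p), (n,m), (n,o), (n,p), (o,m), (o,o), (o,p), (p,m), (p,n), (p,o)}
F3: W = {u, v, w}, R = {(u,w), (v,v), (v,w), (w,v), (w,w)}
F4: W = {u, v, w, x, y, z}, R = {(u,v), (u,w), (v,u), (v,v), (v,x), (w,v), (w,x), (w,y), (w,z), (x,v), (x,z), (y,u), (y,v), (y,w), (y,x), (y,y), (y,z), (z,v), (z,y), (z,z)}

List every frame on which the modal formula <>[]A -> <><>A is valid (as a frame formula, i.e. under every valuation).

F2, F3, F4

The schema corresponds to a generalized confluence (Geach) condition: forall x forall y (xRy -> exists w (yRw & x R^2 w)).
F1: fails — uRv but no t with vRt and uR²t.
F2: condition met.
F3: condition met.
F4: condition met.
Valid on: F2, F3, F4.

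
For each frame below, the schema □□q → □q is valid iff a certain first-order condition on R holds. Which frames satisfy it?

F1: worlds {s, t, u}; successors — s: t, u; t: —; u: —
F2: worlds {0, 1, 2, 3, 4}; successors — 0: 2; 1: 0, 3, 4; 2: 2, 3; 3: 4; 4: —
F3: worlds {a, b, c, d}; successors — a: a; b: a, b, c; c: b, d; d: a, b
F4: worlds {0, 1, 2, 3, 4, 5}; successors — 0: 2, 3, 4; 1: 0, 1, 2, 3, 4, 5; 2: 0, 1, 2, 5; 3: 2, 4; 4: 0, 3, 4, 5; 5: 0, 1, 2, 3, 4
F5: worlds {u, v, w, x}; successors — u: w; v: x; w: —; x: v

F4

The schema corresponds to density: ∀x ∀y (Rxy → ∃z (Rxz ∧ Rzy)).
F1: fails — Rsu but no z with Rsz and Rzu.
F2: fails — R10 but no z with R1z and Rz0.
F3: fails — Rcd but no z with Rcz and Rzd.
F4: ✓.
F5: fails — Rvx but no z with Rvz and Rzx.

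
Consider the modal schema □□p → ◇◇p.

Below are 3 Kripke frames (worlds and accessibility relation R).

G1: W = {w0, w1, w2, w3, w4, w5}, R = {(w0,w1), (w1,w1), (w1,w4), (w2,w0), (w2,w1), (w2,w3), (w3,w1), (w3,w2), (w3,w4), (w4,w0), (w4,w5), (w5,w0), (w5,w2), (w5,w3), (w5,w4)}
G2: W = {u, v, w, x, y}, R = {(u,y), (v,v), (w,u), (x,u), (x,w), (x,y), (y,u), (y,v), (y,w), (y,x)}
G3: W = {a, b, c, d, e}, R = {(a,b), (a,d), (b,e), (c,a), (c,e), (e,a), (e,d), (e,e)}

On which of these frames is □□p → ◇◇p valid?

G1, G2

The schema corresponds to a generalized confluence (Geach) condition: ∀x ∃w (xR²w ∧ xR²w).
G1: condition met.
G2: condition met.
G3: fails — at d but no w with dR²w and dR²w.
Valid on: G1, G2.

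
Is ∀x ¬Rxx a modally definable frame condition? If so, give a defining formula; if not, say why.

No — not modally definable

If a class were modally definable it would be closed under surjective bounded morphisms (Goldblatt–Thomason).
The 2-cycle (worlds a,b with a→b→a) is irreflexive, and the map sending every world to a single reflexive point • is a surjective bounded morphism (forth: every edge maps to (•,•); back: every world has a successor). So any modal formula valid on the 2-cycle is also valid on the reflexive point, which is not irreflexive.
Hence irreflexivity is not modally definable.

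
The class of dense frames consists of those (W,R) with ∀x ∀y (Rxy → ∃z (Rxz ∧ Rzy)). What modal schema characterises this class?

□□ψ → □ψ

The condition is density. The C4 schema □□ψ → □ψ defines it.
Suppose □□ψ→□ψ is valid. Take Rxy and set V(ψ)={w : xR²w}. Then □□ψ at x, so □ψ at x, so ψ at y, i.e. ∃z(Rxz∧Rzy).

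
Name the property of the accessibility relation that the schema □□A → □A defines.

Suppose □□A→□A is valid. Take Rxy and set V(A)={w : xR²w}. Then □□A at x, so □A at x, so A at y, i.e. ∃z(Rxz∧Rzy).
The converse is a direct semantic check.
So the correspondent is density.

density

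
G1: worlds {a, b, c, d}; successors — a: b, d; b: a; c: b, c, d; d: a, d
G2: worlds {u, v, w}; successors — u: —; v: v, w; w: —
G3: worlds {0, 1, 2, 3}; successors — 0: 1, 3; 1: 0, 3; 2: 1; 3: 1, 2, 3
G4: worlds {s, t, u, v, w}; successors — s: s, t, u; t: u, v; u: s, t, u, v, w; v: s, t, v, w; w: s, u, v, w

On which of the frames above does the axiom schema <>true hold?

G1, G3, G4

Frame correspondent (Sahlqvist): forall x exists y Rxy — i.e. seriality.
G1: ✓.
G2: fails — world u has no successor.
G3: ✓.
G4: ✓.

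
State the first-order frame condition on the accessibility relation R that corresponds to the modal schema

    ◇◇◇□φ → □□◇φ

This is a Sahlqvist (Geach-type) schema ◇^3□^1φ → □^2◇^1φ.
First-order correspondent: ∀x ∀y ∀z ((xR³y ∧ xR²z) → ∃w (yRw ∧ zRw)).

∀x ∀y ∀z ((xR³y ∧ xR²z) → ∃w (yRw ∧ zRw))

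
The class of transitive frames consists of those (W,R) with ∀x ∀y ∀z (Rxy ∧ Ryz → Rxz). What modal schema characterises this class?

A defining formula is □ψ → □□ψ (the 4 axiom).
Suppose □ψ→□□ψ is valid. Take Rxy, Ryz and set V(ψ)={w : Rxw}. Then □ψ at x, so □□ψ at x, so □ψ at y, so ψ at z, i.e. Rxz.

□ψ → □□ψ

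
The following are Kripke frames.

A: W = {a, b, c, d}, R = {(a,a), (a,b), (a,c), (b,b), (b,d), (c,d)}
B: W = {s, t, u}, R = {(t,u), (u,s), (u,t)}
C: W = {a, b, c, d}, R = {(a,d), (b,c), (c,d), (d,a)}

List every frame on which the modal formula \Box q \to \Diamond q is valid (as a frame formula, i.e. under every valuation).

C

The schema corresponds to seriality: \forall x \exists y Rxy.
A: fails — world d has no successor.
B: fails — world s has no successor.
C: holds.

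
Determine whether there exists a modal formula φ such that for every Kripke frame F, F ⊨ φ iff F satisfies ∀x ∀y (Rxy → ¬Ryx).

No

Any modally definable frame class is closed under surjective bounded morphisms.
The 4-cycle (worlds s,t,u,v with s→t→u→v→s) is asymmetric. Mapping every world to a single reflexive point • is a surjective bounded morphism, and the reflexive point is not asymmetric (R•• but asymmetry requires ¬R••).
Hence asymmetry is not modally definable.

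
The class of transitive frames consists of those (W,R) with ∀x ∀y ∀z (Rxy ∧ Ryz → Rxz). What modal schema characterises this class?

The condition is transitivity. The 4 schema □r → □□r defines it.

□r → □□r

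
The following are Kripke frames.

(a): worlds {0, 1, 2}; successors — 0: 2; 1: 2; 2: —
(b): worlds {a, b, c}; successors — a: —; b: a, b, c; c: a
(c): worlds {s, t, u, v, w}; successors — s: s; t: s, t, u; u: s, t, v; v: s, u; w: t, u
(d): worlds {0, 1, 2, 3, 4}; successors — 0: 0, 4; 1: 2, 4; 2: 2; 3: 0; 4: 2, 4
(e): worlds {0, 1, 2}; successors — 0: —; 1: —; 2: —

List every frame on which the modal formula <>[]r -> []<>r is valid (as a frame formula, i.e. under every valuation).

(c), (d), (e)

Frame correspondent (Sahlqvist): forall x forall y forall z (Rxy & Rxz -> exists w (Ryw & Rzw)) — i.e. convergence.
(a): fails — R02 and R02 but 2 and 2 have no common successor.
(b): fails — Rba and Rba but a and a have no common successor.
(c): ✓.
(d): ✓.
(e): ✓.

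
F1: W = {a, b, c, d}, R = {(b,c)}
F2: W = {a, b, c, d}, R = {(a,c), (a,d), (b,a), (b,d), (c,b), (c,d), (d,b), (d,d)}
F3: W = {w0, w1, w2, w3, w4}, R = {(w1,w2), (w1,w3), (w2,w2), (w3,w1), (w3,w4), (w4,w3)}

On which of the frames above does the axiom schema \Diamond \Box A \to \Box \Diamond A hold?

F2

This is the axiom for convergence; its first-order frame correspondent is \forall x \forall y \forall z (Rxy \wedge Rxz \to \exists w (Ryw \wedge Rzw)).
F1: fails — Rbc and Rbc but c and c have no common successor.
F2: holds.
F3: fails — Rw1w2 and Rw1w3 but w2 and w3 have no common successor.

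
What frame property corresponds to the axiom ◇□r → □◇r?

This is the .2 axiom.
Its frame correspondent is convergence — ∀x ∀y ∀z (Rxy ∧ Rxz → ∃w (Ryw ∧ Rzw)).

convergence: ∀x ∀y ∀z (Rxy ∧ Rxz → ∃w (Ryw ∧ Rzw))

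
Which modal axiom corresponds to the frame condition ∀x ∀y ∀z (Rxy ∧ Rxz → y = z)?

◇p → □p

This is partial functionality; the standard corresponding axiom is CD: ◇p → □p.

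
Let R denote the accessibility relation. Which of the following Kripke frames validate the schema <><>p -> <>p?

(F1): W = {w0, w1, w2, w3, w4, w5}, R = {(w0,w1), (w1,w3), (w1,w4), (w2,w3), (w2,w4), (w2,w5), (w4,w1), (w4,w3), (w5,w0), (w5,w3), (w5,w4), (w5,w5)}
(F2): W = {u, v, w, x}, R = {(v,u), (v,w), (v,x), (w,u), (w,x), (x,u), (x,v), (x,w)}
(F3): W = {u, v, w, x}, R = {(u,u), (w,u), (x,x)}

The schema corresponds to a generalized confluence (Geach) condition: forall x forall y (x R^2 y -> exists w (y = w & xRw)).
(F1): fails — w0R²w3 but no w with w3=w and w0Rw.
(F2): fails — vR²v but no t with v=t and vRt.
(F3): satisfies the condition.
Valid on: (F3).

(F3)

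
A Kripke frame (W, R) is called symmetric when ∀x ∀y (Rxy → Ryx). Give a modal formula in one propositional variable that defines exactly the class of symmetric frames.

This is symmetry; the standard corresponding axiom is B: r → □◇r.

r → □◇r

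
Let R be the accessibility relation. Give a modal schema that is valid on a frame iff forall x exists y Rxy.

This is seriality; the standard corresponding axiom is D: □r → ◇r.

□r → ◇r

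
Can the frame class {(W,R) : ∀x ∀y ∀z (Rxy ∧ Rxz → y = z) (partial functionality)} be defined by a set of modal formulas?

Yes, by ◇q → □q

This is a Sahlqvist condition; the CD axiom ◇q → □q defines it.
Suppose ◇q→□q is valid. Take Rxy, Rxz and set V(q)={y}. Then ◇q at x, so □q at x, so q at z, i.e. z=y.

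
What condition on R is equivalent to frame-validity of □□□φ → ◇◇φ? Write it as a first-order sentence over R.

This is a Sahlqvist (Geach-type) schema ◇^0□^3φ → □^0◇^2φ.
First-order correspondent: ∀x ∃w (xR³w ∧ xR²w).

∀x ∃w (xR³w ∧ xR²w)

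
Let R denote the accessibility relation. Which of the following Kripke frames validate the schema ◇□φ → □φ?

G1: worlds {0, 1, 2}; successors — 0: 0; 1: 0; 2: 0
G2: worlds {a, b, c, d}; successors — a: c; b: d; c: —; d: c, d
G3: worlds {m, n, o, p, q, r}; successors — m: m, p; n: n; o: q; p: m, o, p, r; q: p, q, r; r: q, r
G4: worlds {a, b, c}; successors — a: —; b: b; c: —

G1, G4

The schema corresponds to the Euclidean property: ∀x ∀y ∀z (Rxy ∧ Rxz → Ryz).
G1: condition met.
G2: fails — Rac and Rac but not Rcc.
G3: fails — Rpm and Rpr but not Rmr.
G4: condition met.
Valid on: G1, G4.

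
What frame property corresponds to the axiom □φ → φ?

Suppose □φ→φ is valid. At any x set V(φ)={w : Rxw}. Then □φ holds at x, so φ holds at x, i.e. Rxx.

reflexivity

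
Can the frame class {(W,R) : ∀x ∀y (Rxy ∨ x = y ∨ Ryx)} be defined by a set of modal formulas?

Not modally definable

Modal frame validity is preserved under disjoint unions.
Take 4 disjoint single-world reflexive frames: each is trivially connected, but their disjoint union has 4 worlds with no edge between distinct components, so it is not connected.
So the class is not modally definable.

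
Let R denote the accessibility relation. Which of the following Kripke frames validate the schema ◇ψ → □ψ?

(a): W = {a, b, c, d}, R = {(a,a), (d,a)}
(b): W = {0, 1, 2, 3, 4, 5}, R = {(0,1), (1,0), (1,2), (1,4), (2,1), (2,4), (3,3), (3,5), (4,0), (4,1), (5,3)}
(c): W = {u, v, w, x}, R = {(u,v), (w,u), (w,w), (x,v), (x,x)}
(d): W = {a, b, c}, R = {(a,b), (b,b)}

(a), (d)

This is the axiom for partial functionality; its first-order frame correspondent is ∀x ∀y ∀z (Rxy ∧ Rxz → y = z).
(a): satisfies the condition.
(b): fails — 1 sees both 0 and 2.
(c): fails — w sees both u and w.
(d): satisfies the condition.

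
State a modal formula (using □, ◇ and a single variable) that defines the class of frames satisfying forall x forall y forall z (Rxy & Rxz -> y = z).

A defining formula is ◇p → □p (the CD axiom).

◇p → □p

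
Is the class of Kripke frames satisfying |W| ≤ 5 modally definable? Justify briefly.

Modal frame validity is preserved under disjoint unions.
Any modal formula valid on each of 6 disjoint one-world frames is valid on their disjoint union (validity is preserved under disjoint unions). Each one-world frame has |W|=1≤5, but the union has |W|=6.
So the class is not modally definable.

Not definable by any modal formula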